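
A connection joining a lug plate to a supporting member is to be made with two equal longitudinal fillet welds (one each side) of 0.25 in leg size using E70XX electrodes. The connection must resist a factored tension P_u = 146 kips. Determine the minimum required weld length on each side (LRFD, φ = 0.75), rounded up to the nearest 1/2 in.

E70XX → F_EXX = 70 ksi.
Throat t_e = 0.707 × 0.25 = 0.1767 in.
φr_n = 0.75 × 0.6 × 70 × 0.1767 = 5.568 kips/in.
L_req = P_u / φr_n = 146 / 5.568 = 26.22 in total.
Per side: 26.22 / 2 = 13.11 in.
Round up → use L = 13.5 in on each side.

L = 13.5 in on each side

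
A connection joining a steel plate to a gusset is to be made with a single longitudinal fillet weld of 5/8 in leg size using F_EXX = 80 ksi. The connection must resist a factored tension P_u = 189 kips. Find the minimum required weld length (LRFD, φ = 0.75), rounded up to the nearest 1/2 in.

L = 12 in

Throat t_e = 0.707 × 0.625 = 0.4419 in.
φr_n = 0.75 × 0.6 × 80 × 0.4419 = 15.91 kips/in.
L_req = P_u / φr_n = 189 / 15.91 = 11.88 in total.
Round up → use L = 12 in.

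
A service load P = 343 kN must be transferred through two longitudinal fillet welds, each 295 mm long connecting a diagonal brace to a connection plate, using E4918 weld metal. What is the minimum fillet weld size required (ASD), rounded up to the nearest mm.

w = 6 mm

E49XX → F_EXX = 490 MPa.
Total weld length L = 590 mm.
Required throat t_e = P × Ω / (0.6 F_EXX × L) = 343 × 2.0 / (0.6 × 490 × 590 × 10⁻³) = 3.955 mm.
Required leg w = t_e / 0.707 = 5.594 mm → use 6 mm.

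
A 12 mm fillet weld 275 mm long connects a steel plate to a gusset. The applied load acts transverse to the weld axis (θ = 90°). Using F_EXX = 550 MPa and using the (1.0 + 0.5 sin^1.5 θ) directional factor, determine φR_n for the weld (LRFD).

t_e = 0.707 × 12 = 8.484 mm; A_we = 8.484 × 275 = 2333 mm².
Directional factor: 1.0 + 0.5 sin^1.5(90°) = 1.5.
F_nw = 0.6 × 550 × 1.5 = 495 MPa.
φR_n = 0.75 × 495 × 2333 × 10⁻³ = 866.2 kN.

φR_n ≈ 866 kN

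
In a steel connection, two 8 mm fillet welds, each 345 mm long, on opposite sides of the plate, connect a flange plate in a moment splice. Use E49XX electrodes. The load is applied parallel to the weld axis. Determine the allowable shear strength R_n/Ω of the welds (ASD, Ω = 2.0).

R_n/Ω ≈ 574 kN

E49XX → F_EXX = 490 MPa.
Effective throat t_e = 0.707 × 8 = 5.656 mm.
Total length L = 690 mm; A_we = 5.656 × 690 = 3903 mm².
F_nw = 0.6 F_EXX = 0.6 × 490 = 294 MPa.
R_n = 294 × 3903 × 10⁻³ = 1147 kN; R_n/Ω = 1147/2.0 = 573.7 kN.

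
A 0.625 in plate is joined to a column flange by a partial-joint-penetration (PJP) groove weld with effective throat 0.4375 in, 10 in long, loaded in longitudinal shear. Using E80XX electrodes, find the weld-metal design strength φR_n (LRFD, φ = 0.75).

φR_n ≈ 158 kips

E80XX → F_EXX = 80 ksi.
Effective throat (given) t_e = 0.4375 in.
A_we = 0.4375 × 10 = 4.375 in².
F_nw = 0.6 F_EXX = 48 ksi.
φR_n = 0.75 × 48 × 4.375 = 157.5 kips.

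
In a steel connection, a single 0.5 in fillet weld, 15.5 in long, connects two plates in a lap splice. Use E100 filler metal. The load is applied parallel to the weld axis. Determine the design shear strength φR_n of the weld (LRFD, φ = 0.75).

φR_n ≈ 247 kip

E100XX → F_EXX = 100 ksi.
Effective throat t_e = 0.707 × 0.5 = 0.3535 in.
Total length L = 15.5 in; A_we = 0.3535 × 15.5 = 5.479 in².
F_nw = 0.6 F_EXX = 0.6 × 100 = 60 ksi.
φR_n = 0.75 × 60 × 5.479 = 246.6 kip.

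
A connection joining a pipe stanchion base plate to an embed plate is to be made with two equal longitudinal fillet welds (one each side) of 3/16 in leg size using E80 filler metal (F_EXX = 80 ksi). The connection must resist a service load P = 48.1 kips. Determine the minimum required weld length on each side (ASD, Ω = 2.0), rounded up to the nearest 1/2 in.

Throat t_e = 0.707 × 0.1875 = 0.1326 in.
r_n/Ω = (0.6 × 80 × 0.1326) / 2.0 = 3.181 kip/in.
L_req = P / (r_n/Ω) = 48.1 / 3.181 = 15.12 in total.
Per side: 15.12 / 2 = 7.559 in.
Round up → use L = 8 in on each side.

L = 8 in on each side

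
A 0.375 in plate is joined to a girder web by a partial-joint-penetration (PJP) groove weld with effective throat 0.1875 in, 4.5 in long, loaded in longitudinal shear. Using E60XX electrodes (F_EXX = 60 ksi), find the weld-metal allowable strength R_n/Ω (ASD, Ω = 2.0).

Effective throat (given) t_e = 0.1875 in.
A_we = 0.1875 × 4.5 = 0.8438 in².
F_nw = 0.6 F_EXX = 36 ksi.
R_n/Ω = (36 × 0.8438) / 2.0 = 15.19 kip.

R_n/Ω ≈ 15.2 kip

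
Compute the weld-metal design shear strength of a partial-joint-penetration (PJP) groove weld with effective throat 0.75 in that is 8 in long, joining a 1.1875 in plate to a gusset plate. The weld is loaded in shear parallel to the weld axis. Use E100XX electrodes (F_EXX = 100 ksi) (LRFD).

φR_n ≈ 270 kip

Effective throat (given) t_e = 0.75 in.
A_we = 0.75 × 8 = 6 in².
F_nw = 0.6 F_EXX = 60 ksi.
φR_n = 0.75 × 60 × 6 = 270 kip.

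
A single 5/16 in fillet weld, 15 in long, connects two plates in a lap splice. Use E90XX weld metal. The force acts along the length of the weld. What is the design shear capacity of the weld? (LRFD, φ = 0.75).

E90XX → F_EXX = 90 ksi.
Effective throat t_e = 0.707 × 0.3125 = 0.2209 in.
Total length L = 15 in; A_we = 0.2209 × 15 = 3.314 in².
F_nw = 0.6 F_EXX = 0.6 × 90 = 54 ksi.
φR_n = 0.75 × 54 × 3.314 = 134.2 kips.

φR_n ≈ 134 kips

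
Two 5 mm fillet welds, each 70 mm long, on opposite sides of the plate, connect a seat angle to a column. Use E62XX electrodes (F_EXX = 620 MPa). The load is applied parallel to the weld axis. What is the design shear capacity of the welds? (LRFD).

φR_n ≈ 138 kN

Effective throat t_e = 0.707 × 5 = 3.535 mm.
Total length L = 140 mm; A_we = 3.535 × 140 = 494.9 mm².
F_nw = 0.6 F_EXX = 0.6 × 620 = 372 MPa.
φR_n = 0.75 × 372 × 494.9 × 10⁻³ = 138.1 kN.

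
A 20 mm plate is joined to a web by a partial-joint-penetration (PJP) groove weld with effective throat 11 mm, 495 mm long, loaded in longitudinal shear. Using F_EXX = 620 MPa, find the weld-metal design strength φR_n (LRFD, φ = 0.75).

Effective throat (given) t_e = 11 mm.
A_we = 11 × 495 = 5445 mm².
F_nw = 0.6 F_EXX = 372 MPa.
φR_n = 0.75 × 372 × 5445 × 10⁻³ = 1519 kN.

φR_n ≈ 1520 kN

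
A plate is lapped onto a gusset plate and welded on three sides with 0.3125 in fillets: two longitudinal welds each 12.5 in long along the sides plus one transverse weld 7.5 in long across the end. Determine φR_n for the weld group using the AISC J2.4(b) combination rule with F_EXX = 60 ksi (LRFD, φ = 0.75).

φR_n ≈ 194 kip

t_e = 0.707 × 0.3125 = 0.2209 in.
R_nwl = 0.6 × 60 × 0.2209 × 25 = 198.8 kip (longitudinal, 2 welds).
R_nwt = 0.6 × 60 × 0.2209 × 7.5 = 59.65 kip (transverse, base value).
(i) R_nwl + R_nwt = 258.5 kip; (ii) 0.85 R_nwl + 1.5 R_nwt = 258.5 kip.
R_n = max = 258.5 kip [governs: (ii)]; φR_n = 193.9 kip.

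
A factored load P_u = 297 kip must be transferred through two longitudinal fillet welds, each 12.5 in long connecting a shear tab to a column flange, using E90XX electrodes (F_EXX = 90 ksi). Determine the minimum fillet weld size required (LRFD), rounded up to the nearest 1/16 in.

Total weld length L = 25 in.
Required throat t_e = P_u / (φ × 0.6 F_EXX × L) = 297 / (0.75 × 0.6 × 90 × 25) = 0.2933 in.
Required leg w = t_e / 0.707 = 0.4149 in → use 7/16 in.

w = 7/16 in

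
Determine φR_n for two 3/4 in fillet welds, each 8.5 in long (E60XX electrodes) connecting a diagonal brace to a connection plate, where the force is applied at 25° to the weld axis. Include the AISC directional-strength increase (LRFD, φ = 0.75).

φR_n ≈ 277 kips

E60XX → F_EXX = 60 ksi.
t_e = 0.707 × 0.75 = 0.5302 in; A_we = 0.5302 × 17 = 9.014 in².
Directional factor: 1.0 + 0.5 sin^1.5(25°) = 1.137.
F_nw = 0.6 × 60 × 1.137 = 40.95 ksi.
φR_n = 0.75 × 40.95 × 9.014 = 276.8 kips.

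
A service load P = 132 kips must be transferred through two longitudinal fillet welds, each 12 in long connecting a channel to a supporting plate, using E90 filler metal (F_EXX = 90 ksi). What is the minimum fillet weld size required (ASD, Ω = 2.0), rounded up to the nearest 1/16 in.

w = 5/16 in

Total weld length L = 24 in.
Required throat t_e = P × Ω / (0.6 F_EXX × L) = 132 × 2.0 / (0.6 × 90 × 24) = 0.2037 in.
Required leg w = t_e / 0.707 = 0.2881 in → use 5/16 in.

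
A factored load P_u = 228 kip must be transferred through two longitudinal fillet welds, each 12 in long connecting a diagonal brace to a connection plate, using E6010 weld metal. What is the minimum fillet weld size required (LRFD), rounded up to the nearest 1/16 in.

E60XX → F_EXX = 60 ksi.
Total weld length L = 24 in.
Required throat t_e = P_u / (φ × 0.6 F_EXX × L) = 228 / (0.75 × 0.6 × 60 × 24) = 0.3519 in.
Required leg w = t_e / 0.707 = 0.4977 in → use 1/2 in.

w = 1/2 in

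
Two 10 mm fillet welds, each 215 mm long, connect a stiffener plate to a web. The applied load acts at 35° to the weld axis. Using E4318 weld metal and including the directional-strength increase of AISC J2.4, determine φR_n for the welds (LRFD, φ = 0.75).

E43XX → F_EXX = 430 MPa.
t_e = 0.707 × 10 = 7.07 mm; A_we = 7.07 × 430 = 3040 mm².
Directional factor: 1.0 + 0.5 sin^1.5(35°) = 1.217.
F_nw = 0.6 × 430 × 1.217 = 314 MPa.
φR_n = 0.75 × 314 × 3040 × 10⁻³ = 716 kN.

φR_n ≈ 716 kN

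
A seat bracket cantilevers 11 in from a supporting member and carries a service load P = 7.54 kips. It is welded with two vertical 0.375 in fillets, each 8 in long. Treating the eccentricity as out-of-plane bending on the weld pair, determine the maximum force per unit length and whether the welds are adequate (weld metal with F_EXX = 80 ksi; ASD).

L_w = 2 × 8 = 16 in; section modulus (unit throat) S = 2 × L²/6 = 21.33 in².
Direct shear f_v = P/L_w = 7.54/16 = 0.4713 kip/in.
Moment M = P × e = 7.54 × 11 = 82.94 kip·in; bending f_b = M/S = 3.888 kip/in.
f_max = √(f_v² + f_b²) = √(0.4713² + 3.888²) = 3.916 kip/in.
r_n/Ω = (1/2.0) × 0.6 × 80 × (0.707 × 0.375) = 6.363 kip/in → adequate.

f_max ≈ 3.92 kip/in; adequate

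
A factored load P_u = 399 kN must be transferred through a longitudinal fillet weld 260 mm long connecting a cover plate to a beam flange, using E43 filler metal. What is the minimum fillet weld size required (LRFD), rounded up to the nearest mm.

w = 12 mm

E43XX → F_EXX = 430 MPa.
Total weld length L = 260 mm.
Required throat t_e = P_u / (φ × 0.6 F_EXX × L) = 399 / (0.75 × 0.6 × 430 × 260 × 10⁻³) = 7.931 mm.
Required leg w = t_e / 0.707 = 11.22 mm → use 12 mm.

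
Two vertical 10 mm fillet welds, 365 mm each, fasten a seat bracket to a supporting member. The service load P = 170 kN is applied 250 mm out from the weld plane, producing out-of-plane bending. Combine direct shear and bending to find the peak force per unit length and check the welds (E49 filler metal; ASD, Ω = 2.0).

f_max ≈ 985 N/mm; adequate

E49XX → F_EXX = 490 MPa.
L_w = 2 × 365 = 730 mm; section modulus (unit throat) S = 2 × L²/6 = 44410 mm².
Direct shear f_v = P/L_w = 170×10³/730 = 232.9 N/mm.
Moment M = P × e = 170×10³ × 250 = 42500000 N·mm; bending f_b = M/S = 957 N/mm.
f_max = √(f_v² + f_b²) = √(232.9² + 957²) = 985 N/mm.
r_n/Ω = (1/2.0) × 0.6 × 490 × (0.707 × 10) = 1039 N/mm → adequate.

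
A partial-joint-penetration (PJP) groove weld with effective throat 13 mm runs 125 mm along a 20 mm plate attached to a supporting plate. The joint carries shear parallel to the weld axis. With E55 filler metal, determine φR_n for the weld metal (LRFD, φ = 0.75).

φR_n ≈ 402 kN

E55XX → F_EXX = 550 MPa.
Effective throat (given) t_e = 13 mm.
A_we = 13 × 125 = 1625 mm².
F_nw = 0.6 F_EXX = 330 MPa.
φR_n = 0.75 × 330 × 1625 × 10⁻³ = 402.2 kN.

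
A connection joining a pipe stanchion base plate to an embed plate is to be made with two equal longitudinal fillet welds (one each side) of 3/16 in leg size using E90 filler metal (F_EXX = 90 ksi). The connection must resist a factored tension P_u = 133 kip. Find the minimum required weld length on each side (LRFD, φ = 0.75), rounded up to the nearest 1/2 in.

L = 12.5 in on each side

Throat t_e = 0.707 × 0.1875 = 0.1326 in.
φr_n = 0.75 × 0.6 × 90 × 0.1326 = 5.369 kip/in.
L_req = P_u / φr_n = 133 / 5.369 = 24.77 in total.
Per side: 24.77 / 2 = 12.39 in.
Round up → use L = 12.5 in on each side.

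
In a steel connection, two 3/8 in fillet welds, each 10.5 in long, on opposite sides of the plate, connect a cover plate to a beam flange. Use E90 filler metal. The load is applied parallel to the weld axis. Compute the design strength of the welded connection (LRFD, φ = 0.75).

φR_n ≈ 225 kip

E90XX → F_EXX = 90 ksi.
Effective throat t_e = 0.707 × 0.375 = 0.2651 in.
Total length L = 21 in; A_we = 0.2651 × 21 = 5.568 in².
F_nw = 0.6 F_EXX = 0.6 × 90 = 54 ksi.
φR_n = 0.75 × 54 × 5.568 = 225.5 kip.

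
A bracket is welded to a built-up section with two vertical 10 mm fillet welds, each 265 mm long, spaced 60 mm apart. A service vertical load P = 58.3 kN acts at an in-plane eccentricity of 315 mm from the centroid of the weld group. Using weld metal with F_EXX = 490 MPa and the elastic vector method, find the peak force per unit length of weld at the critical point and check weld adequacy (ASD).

f_max ≈ 729 N/mm; adequate

Total weld length L_w = 530 mm. Treat welds as unit-width lines.
Polar moment about centroid: J = 2[d³/12 + d(b/2)²] = 2[265³/12 + 265×30²] = 3579000 mm³.
Direct shear f_v = P/L_w = 58.3×10³ / 530 = 110 N/mm (vertical).
Torsion M = P·e = 58.3×10³ × 315 = 18364000 N·mm.
Critical point at (x, y) = (30, 132.5) from centroid. f_tx = M·y/J = 680 N/mm; f_ty = M·x/J = 154 N/mm.
Resultant f_max = √[f_tx² + (f_v + f_ty)²] = √[680² + (110 + 154)²] = 729.4 N/mm.
Capacity per unit length: r_n/Ω = (1/2.0) × 0.6 × 490 × (0.707 × 10) = 1039 N/mm.
729.4 ≤ 1039 → adequate.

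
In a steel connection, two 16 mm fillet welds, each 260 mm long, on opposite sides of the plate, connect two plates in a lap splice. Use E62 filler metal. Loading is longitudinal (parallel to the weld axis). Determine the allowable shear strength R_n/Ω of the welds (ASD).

E62XX → F_EXX = 620 MPa.
Effective throat t_e = 0.707 × 16 = 11.31 mm.
Total length L = 520 mm; A_we = 11.31 × 520 = 5882 mm².
F_nw = 0.6 F_EXX = 0.6 × 620 = 372 MPa.
R_n = 372 × 5882 × 10⁻³ = 2188 kN; R_n/Ω = 2188/2.0 = 1094 kN.

R_n/Ω ≈ 1090 kN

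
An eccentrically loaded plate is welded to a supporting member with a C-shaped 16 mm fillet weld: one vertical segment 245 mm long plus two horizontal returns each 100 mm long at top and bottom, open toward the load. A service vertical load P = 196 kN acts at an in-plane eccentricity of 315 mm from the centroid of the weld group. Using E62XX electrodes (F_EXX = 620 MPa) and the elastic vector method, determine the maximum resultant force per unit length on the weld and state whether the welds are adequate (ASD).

Total weld length L_w = 445 mm. Treat welds as unit-width lines.
Centroid: x̄ = 2×100×50 / 445 = 22.47 mm from the vertical weld.
Polar moment about centroid: J = I_x + I_y = [245³/12 + 2×100×122.5²] + [245×22.47² + 2(100³/12 + 100×27.53²)] = 4669000 mm³.
Direct shear f_v = P/L_w = 196×10³ / 445 = 440.4 N/mm (vertical).
Torsion M = P·e = 196×10³ × 315 = 61740000 N·mm.
Critical point at (x, y) = (77.53, 122.5) from centroid. f_tx = M·y/J = 1620 N/mm; f_ty = M·x/J = 1025 N/mm.
Resultant f_max = √[f_tx² + (f_v + f_ty)²] = √[1620² + (440.4 + 1025)²] = 2185 N/mm.
Capacity per unit length: r_n/Ω = (1/2.0) × 0.6 × 620 × (0.707 × 16) = 2104 N/mm.
2185 > 2104 → NOT adequate.

f_max ≈ 2180 N/mm; NOT adequate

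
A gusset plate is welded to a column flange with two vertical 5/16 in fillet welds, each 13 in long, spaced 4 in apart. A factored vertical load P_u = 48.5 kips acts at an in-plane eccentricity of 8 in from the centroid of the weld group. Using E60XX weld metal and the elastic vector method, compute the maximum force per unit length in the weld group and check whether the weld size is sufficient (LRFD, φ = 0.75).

E60XX → F_EXX = 60 ksi.
Total weld length L_w = 26 in. Treat welds as unit-width lines.
Polar moment about centroid: J = 2[d³/12 + d(b/2)²] = 2[13³/12 + 13×2²] = 470.2 in³.
Direct shear f_v = P/L_w = 48.5 / 26 = 1.865 kip/in (vertical).
Torsion M = P·e = 48.5 × 8 = 388 kip·in.
Critical point at (x, y) = (2, 6.5) from centroid. f_tx = M·y/J = 5.364 kip/in; f_ty = M·x/J = 1.65 kip/in.
Resultant f_max = √[f_tx² + (f_v + f_ty)²] = √[5.364² + (1.865 + 1.65)²] = 6.414 kip/in.
Capacity per unit length: φr_n = 0.75 × 0.6 × 60 × (0.707 × 0.3125) = 5.965 kip/in.
6.414 > 5.965 → NOT adequate.

f_max ≈ 6.41 kip/in; NOT adequate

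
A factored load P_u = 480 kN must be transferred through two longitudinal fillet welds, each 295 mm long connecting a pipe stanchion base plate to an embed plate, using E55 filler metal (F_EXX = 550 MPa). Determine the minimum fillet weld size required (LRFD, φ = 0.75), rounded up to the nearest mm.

Total weld length L = 590 mm.
Required throat t_e = P_u / (φ × 0.6 F_EXX × L) = 480 / (0.75 × 0.6 × 550 × 590 × 10⁻³) = 3.287 mm.
Required leg w = t_e / 0.707 = 4.649 mm → use 5 mm.

w = 5 mm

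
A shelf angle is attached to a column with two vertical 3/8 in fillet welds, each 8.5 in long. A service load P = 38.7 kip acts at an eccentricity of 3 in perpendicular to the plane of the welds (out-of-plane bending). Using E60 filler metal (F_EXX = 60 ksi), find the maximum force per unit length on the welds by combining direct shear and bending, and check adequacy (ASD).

L_w = 2 × 8.5 = 17 in; section modulus (unit throat) S = 2 × L²/6 = 24.08 in².
Direct shear f_v = P/L_w = 38.7/17 = 2.276 kip/in.
Moment M = P × e = 38.7 × 3 = 116.1 kip·in; bending f_b = M/S = 4.821 kip/in.
f_max = √(f_v² + f_b²) = √(2.276² + 4.821²) = 5.331 kip/in.
r_n/Ω = (1/2.0) × 0.6 × 60 × (0.707 × 0.375) = 4.772 kip/in → NOT adequate.

f_max ≈ 5.33 kip/in; NOT adequate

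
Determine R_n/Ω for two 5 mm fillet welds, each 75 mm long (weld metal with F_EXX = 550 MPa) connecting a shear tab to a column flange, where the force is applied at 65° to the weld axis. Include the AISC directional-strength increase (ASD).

t_e = 0.707 × 5 = 3.535 mm; A_we = 3.535 × 150 = 530.2 mm².
Directional factor: 1.0 + 0.5 sin^1.5(65°) = 1.431.
F_nw = 0.6 × 550 × 1.431 = 472.4 MPa.
R_n/Ω = (472.4 × 530.2) / 2.0 × 10⁻³ = 125.2 kN.

R_n/Ω ≈ 125 kN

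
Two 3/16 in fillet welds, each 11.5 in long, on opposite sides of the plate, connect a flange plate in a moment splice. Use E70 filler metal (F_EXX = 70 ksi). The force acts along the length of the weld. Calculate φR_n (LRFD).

φR_n ≈ 96 kips

Effective throat t_e = 0.707 × 0.1875 = 0.1326 in.
Total length L = 23 in; A_we = 0.1326 × 23 = 3.049 in².
F_nw = 0.6 F_EXX = 0.6 × 70 = 42 ksi.
φR_n = 0.75 × 42 × 3.049 = 96.04 kips.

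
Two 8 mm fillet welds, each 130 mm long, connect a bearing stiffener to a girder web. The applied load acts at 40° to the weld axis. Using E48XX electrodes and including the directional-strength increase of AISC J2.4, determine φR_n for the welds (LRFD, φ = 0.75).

φR_n ≈ 399 kN

E48XX → F_EXX = 480 MPa.
t_e = 0.707 × 8 = 5.656 mm; A_we = 5.656 × 260 = 1471 mm².
Directional factor: 1.0 + 0.5 sin^1.5(40°) = 1.258.
F_nw = 0.6 × 480 × 1.258 = 362.2 MPa.
φR_n = 0.75 × 362.2 × 1471 × 10⁻³ = 399.5 kN.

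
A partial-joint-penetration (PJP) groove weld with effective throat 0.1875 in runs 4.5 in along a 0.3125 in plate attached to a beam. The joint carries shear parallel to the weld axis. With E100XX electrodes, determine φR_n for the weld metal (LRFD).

φR_n ≈ 38 kips

E100XX → F_EXX = 100 ksi.
Effective throat (given) t_e = 0.1875 in.
A_we = 0.1875 × 4.5 = 0.8438 in².
F_nw = 0.6 F_EXX = 60 ksi.
φR_n = 0.75 × 60 × 0.8438 = 37.97 kips.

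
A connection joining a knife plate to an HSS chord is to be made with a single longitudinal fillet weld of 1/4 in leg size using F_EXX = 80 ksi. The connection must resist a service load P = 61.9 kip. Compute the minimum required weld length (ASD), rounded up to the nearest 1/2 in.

L = 15 in

Throat t_e = 0.707 × 0.25 = 0.1767 in.
r_n/Ω = (0.6 × 80 × 0.1767) / 2.0 = 4.242 kip/in.
L_req = P / (r_n/Ω) = 61.9 / 4.242 = 14.59 in total.
Round up → use L = 15 in.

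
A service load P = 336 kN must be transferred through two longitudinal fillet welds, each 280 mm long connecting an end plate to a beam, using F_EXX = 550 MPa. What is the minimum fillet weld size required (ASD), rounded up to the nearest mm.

w = 6 mm

Total weld length L = 560 mm.
Required throat t_e = P × Ω / (0.6 F_EXX × L) = 336 × 2.0 / (0.6 × 550 × 560 × 10⁻³) = 3.636 mm.
Required leg w = t_e / 0.707 = 5.143 mm → use 6 mm.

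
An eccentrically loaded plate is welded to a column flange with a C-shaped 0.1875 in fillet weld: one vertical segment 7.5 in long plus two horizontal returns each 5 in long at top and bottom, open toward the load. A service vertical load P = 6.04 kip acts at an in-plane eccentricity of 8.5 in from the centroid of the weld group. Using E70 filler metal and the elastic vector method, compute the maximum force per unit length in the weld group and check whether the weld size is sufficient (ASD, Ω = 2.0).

E70XX → F_EXX = 70 ksi.
Total weld length L_w = 17.5 in. Treat welds as unit-width lines.
Centroid: x̄ = 2×5×2.5 / 17.5 = 1.429 in from the vertical weld.
Polar moment about centroid: J = I_x + I_y = [7.5³/12 + 2×5×3.75²] + [7.5×1.429² + 2(5³/12 + 5×1.071²)] = 223.4 in³.
Direct shear f_v = P/L_w = 6.04 / 17.5 = 0.3451 kip/in (vertical).
Torsion M = P·e = 6.04 × 8.5 = 51.34 kip·in.
Critical point at (x, y) = (3.571, 3.75) from centroid. f_tx = M·y/J = 0.8618 kip/in; f_ty = M·x/J = 0.8208 kip/in.
Resultant f_max = √[f_tx² + (f_v + f_ty)²] = √[0.8618² + (0.3451 + 0.8208)²] = 1.45 kip/in.
Capacity per unit length: r_n/Ω = (1/2.0) × 0.6 × 70 × (0.707 × 0.1875) = 2.784 kip/in.
1.45 ≤ 2.784 → adequate.

f_max ≈ 1.45 kip/in; adequate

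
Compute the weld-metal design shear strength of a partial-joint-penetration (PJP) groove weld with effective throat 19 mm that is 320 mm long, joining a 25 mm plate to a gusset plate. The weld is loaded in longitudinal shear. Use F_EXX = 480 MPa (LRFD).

φR_n ≈ 1310 kN

Effective throat (given) t_e = 19 mm.
A_we = 19 × 320 = 6080 mm².
F_nw = 0.6 F_EXX = 288 MPa.
φR_n = 0.75 × 288 × 6080 × 10⁻³ = 1313 kN.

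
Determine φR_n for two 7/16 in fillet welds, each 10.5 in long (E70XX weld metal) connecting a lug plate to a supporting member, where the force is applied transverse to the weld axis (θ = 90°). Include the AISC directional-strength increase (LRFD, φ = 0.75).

E70XX → F_EXX = 70 ksi.
t_e = 0.707 × 0.4375 = 0.3093 in; A_we = 0.3093 × 21 = 6.496 in².
Directional factor: 1.0 + 0.5 sin^1.5(90°) = 1.5.
F_nw = 0.6 × 70 × 1.5 = 63 ksi.
φR_n = 0.75 × 63 × 6.496 = 306.9 kip.

φR_n ≈ 307 kip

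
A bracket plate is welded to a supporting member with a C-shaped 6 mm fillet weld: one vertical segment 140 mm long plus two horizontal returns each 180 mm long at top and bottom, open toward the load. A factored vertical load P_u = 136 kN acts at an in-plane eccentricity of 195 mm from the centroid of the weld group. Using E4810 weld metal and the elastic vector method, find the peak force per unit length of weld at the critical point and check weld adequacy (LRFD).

E48XX → F_EXX = 480 MPa.
Total weld length L_w = 500 mm. Treat welds as unit-width lines.
Centroid: x̄ = 2×180×90 / 500 = 64.8 mm from the vertical weld.
Polar moment about centroid: J = I_x + I_y = [140³/12 + 2×180×70²] + [140×64.8² + 2(180³/12 + 180×25.2²)] = 3781000 mm³.
Direct shear f_v = P/L_w = 136×10³ / 500 = 272 N/mm (vertical).
Torsion M = P·e = 136×10³ × 195 = 26520000 N·mm.
Critical point at (x, y) = (115.2, 70) from centroid. f_tx = M·y/J = 491 N/mm; f_ty = M·x/J = 808 N/mm.
Resultant f_max = √[f_tx² + (f_v + f_ty)²] = √[491² + (272 + 808)²] = 1186 N/mm.
Capacity per unit length: φr_n = 0.75 × 0.6 × 480 × (0.707 × 6) = 916.3 N/mm.
1186 > 916.3 → NOT adequate.

f_max ≈ 1190 N/mm; NOT adequate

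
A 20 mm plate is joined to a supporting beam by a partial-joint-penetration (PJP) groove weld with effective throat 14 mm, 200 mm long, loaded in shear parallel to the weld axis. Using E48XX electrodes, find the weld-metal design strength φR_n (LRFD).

φR_n ≈ 605 kN

E48XX → F_EXX = 480 MPa.
Effective throat (given) t_e = 14 mm.
A_we = 14 × 200 = 2800 mm².
F_nw = 0.6 F_EXX = 288 MPa.
φR_n = 0.75 × 288 × 2800 × 10⁻³ = 604.8 kN.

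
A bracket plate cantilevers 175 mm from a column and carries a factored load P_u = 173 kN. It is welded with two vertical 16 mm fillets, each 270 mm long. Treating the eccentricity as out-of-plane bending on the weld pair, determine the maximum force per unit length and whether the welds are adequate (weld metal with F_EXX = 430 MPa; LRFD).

L_w = 2 × 270 = 540 mm; section modulus (unit throat) S = 2 × L²/6 = 24300 mm².
Direct shear f_v = P/L_w = 173×10³/540 = 320.4 N/mm.
Moment M = P × e = 173×10³ × 175 = 30275000 N·mm; bending f_b = M/S = 1246 N/mm.
f_max = √(f_v² + f_b²) = √(320.4² + 1246²) = 1286 N/mm.
φr_n = 0.75 × 0.6 × 430 × (0.707 × 16) = 2189 N/mm → adequate.

f_max ≈ 1290 N/mm; adequate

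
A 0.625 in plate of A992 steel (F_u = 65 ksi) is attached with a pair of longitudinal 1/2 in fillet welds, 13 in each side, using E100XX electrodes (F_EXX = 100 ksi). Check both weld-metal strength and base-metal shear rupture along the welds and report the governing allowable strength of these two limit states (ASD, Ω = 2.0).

t_e = 0.707 × 0.5 = 0.3535 in; L = 26 in.
Weld metal: R_n/Ω = (1/2.0) × 0.6 × 100 × 0.3535 × 26 = 275.7 kip.
Base metal (shear rupture): R_n/Ω = (1/2.0) × 0.6 × 65 × 0.625 × 26 = 316.9 kip.
Governing: weld metal.

R_n/Ω ≈ 276 kip (weld metal governs)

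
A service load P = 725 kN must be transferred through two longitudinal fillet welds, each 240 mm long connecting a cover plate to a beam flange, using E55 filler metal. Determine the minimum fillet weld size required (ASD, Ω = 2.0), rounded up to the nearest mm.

w = 13 mm

E55XX → F_EXX = 550 MPa.
Total weld length L = 480 mm.
Required throat t_e = P × Ω / (0.6 F_EXX × L) = 725 × 2.0 / (0.6 × 550 × 480 × 10⁻³) = 9.154 mm.
Required leg w = t_e / 0.707 = 12.95 mm → use 13 mm.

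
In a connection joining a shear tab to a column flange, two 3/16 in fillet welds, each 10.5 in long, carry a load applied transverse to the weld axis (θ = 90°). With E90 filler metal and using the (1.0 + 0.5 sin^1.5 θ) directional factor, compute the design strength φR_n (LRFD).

E90XX → F_EXX = 90 ksi.
t_e = 0.707 × 0.1875 = 0.1326 in; A_we = 0.1326 × 21 = 2.784 in².
Directional factor: 1.0 + 0.5 sin^1.5(90°) = 1.5.
F_nw = 0.6 × 90 × 1.5 = 81 ksi.
φR_n = 0.75 × 81 × 2.784 = 169.1 kip.

φR_n ≈ 169 kip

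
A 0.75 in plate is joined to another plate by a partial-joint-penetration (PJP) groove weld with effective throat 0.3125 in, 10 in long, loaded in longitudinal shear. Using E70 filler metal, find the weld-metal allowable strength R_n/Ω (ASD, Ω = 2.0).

E70XX → F_EXX = 70 ksi.
Effective throat (given) t_e = 0.3125 in.
A_we = 0.3125 × 10 = 3.125 in².
F_nw = 0.6 F_EXX = 42 ksi.
R_n/Ω = (42 × 3.125) / 2.0 = 65.62 kip.

R_n/Ω ≈ 65.6 kip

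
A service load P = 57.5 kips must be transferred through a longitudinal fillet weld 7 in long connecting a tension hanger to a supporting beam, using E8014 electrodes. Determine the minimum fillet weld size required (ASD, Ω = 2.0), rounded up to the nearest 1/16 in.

w = 1/2 in

E80XX → F_EXX = 80 ksi.
Total weld length L = 7 in.
Required throat t_e = P × Ω / (0.6 F_EXX × L) = 57.5 × 2.0 / (0.6 × 80 × 7) = 0.3423 in.
Required leg w = t_e / 0.707 = 0.4841 in → use 1/2 in.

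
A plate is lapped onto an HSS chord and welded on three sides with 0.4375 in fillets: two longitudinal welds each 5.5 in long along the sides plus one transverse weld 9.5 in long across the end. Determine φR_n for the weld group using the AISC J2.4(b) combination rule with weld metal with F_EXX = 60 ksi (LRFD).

φR_n ≈ 197 kip

t_e = 0.707 × 0.4375 = 0.3093 in.
R_nwl = 0.6 × 60 × 0.3093 × 11 = 122.5 kip (longitudinal, 2 welds).
R_nwt = 0.6 × 60 × 0.3093 × 9.5 = 105.8 kip (transverse, base value).
(i) R_nwl + R_nwt = 228.3 kip; (ii) 0.85 R_nwl + 1.5 R_nwt = 262.8 kip.
R_n = max = 262.8 kip [governs: (ii)]; φR_n = 197.1 kip.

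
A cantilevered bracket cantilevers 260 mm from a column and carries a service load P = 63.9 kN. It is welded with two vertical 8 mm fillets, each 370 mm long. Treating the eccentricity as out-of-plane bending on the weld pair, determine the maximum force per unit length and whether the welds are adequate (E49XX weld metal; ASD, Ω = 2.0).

f_max ≈ 374 N/mm; adequate

E49XX → F_EXX = 490 MPa.
L_w = 2 × 370 = 740 mm; section modulus (unit throat) S = 2 × L²/6 = 45630 mm².
Direct shear f_v = P/L_w = 63.9×10³/740 = 86.35 N/mm.
Moment M = P × e = 63.9×10³ × 260 = 16614000 N·mm; bending f_b = M/S = 364.1 N/mm.
f_max = √(f_v² + f_b²) = √(86.35² + 364.1²) = 374.2 N/mm.
r_n/Ω = (1/2.0) × 0.6 × 490 × (0.707 × 8) = 831.4 N/mm → adequate.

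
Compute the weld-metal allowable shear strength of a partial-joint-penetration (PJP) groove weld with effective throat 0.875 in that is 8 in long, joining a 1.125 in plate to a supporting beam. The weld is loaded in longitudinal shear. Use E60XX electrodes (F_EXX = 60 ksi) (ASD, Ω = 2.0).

Effective throat (given) t_e = 0.875 in.
A_we = 0.875 × 8 = 7 in².
F_nw = 0.6 F_EXX = 36 ksi.
R_n/Ω = (36 × 7) / 2.0 = 126 kips.

R_n/Ω ≈ 126 kips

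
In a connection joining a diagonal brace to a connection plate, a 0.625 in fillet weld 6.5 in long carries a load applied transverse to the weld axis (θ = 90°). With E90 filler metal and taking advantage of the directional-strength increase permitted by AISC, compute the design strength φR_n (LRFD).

φR_n ≈ 174 kips

E90XX → F_EXX = 90 ksi.
t_e = 0.707 × 0.625 = 0.4419 in; A_we = 0.4419 × 6.5 = 2.872 in².
Directional factor: 1.0 + 0.5 sin^1.5(90°) = 1.5.
F_nw = 0.6 × 90 × 1.5 = 81 ksi.
φR_n = 0.75 × 81 × 2.872 = 174.5 kips.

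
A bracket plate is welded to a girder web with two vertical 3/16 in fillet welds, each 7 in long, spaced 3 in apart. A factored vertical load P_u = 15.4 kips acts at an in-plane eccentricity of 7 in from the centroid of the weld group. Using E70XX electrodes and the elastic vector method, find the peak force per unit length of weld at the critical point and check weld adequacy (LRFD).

E70XX → F_EXX = 70 ksi.
Total weld length L_w = 14 in. Treat welds as unit-width lines.
Polar moment about centroid: J = 2[d³/12 + d(b/2)²] = 2[7³/12 + 7×1.5²] = 88.67 in³.
Direct shear f_v = P/L_w = 15.4 / 14 = 1.1 kip/in (vertical).
Torsion M = P·e = 15.4 × 7 = 107.8 kip·in.
Critical point at (x, y) = (1.5, 3.5) from centroid. f_tx = M·y/J = 4.255 kip/in; f_ty = M·x/J = 1.824 kip/in.
Resultant f_max = √[f_tx² + (f_v + f_ty)²] = √[4.255² + (1.1 + 1.824)²] = 5.163 kip/in.
Capacity per unit length: φr_n = 0.75 × 0.6 × 70 × (0.707 × 0.1875) = 4.176 kip/in.
5.163 > 4.176 → NOT adequate.

f_max ≈ 5.16 kip/in; NOT adequate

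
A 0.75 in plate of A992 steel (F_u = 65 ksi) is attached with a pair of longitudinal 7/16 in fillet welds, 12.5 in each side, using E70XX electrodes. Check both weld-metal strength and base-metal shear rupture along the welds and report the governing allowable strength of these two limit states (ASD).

E70XX → F_EXX = 70 ksi.
t_e = 0.707 × 0.4375 = 0.3093 in; L = 25 in.
Weld metal: R_n/Ω = (1/2.0) × 0.6 × 70 × 0.3093 × 25 = 162.4 kips.
Base metal (shear rupture): R_n/Ω = (1/2.0) × 0.6 × 65 × 0.75 × 25 = 365.6 kips.
Governing: weld metal.

R_n/Ω ≈ 162 kips (weld metal governs)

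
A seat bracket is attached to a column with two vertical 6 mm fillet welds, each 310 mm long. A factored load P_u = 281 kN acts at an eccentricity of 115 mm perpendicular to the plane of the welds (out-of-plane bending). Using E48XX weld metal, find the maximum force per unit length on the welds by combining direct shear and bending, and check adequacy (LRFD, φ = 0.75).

E48XX → F_EXX = 480 MPa.
L_w = 2 × 310 = 620 mm; section modulus (unit throat) S = 2 × L²/6 = 32030 mm².
Direct shear f_v = P/L_w = 281×10³/620 = 453.2 N/mm.
Moment M = P × e = 281×10³ × 115 = 32315000 N·mm; bending f_b = M/S = 1009 N/mm.
f_max = √(f_v² + f_b²) = √(453.2² + 1009²) = 1106 N/mm.
φr_n = 0.75 × 0.6 × 480 × (0.707 × 6) = 916.3 N/mm → NOT adequate.

f_max ≈ 1110 N/mm; NOT adequate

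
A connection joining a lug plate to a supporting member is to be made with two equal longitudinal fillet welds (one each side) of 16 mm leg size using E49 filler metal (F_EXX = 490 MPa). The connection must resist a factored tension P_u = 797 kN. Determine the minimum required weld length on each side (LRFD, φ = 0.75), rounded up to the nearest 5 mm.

Throat t_e = 0.707 × 16 = 11.31 mm.
φr_n = 0.75 × 0.6 × 490 × 11.31 × 10⁻³ = 2.494 kN/mm.
L_req = P_u / φr_n = 797 / 2.494 = 319.5 mm total.
Per side: 319.5 / 2 = 159.8 mm.
Round up → use L = 160 mm on each side.

L = 160 mm on each side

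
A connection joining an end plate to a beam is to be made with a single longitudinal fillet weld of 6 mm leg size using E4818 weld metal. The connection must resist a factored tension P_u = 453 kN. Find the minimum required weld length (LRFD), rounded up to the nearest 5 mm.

L = 495 mm

E48XX → F_EXX = 480 MPa.
Throat t_e = 0.707 × 6 = 4.242 mm.
φr_n = 0.75 × 0.6 × 480 × 4.242 × 10⁻³ = 0.9163 kN/mm.
L_req = P_u / φr_n = 453 / 0.9163 = 494.4 mm total.
Round up → use L = 495 mm.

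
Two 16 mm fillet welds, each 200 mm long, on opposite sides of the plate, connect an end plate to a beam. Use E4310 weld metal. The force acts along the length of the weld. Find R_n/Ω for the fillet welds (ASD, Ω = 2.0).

R_n/Ω ≈ 584 kN

E43XX → F_EXX = 430 MPa.
Effective throat t_e = 0.707 × 16 = 11.31 mm.
Total length L = 400 mm; A_we = 11.31 × 400 = 4525 mm².
F_nw = 0.6 F_EXX = 0.6 × 430 = 258 MPa.
R_n = 258 × 4525 × 10⁻³ = 1167 kN; R_n/Ω = 1167/2.0 = 583.7 kN.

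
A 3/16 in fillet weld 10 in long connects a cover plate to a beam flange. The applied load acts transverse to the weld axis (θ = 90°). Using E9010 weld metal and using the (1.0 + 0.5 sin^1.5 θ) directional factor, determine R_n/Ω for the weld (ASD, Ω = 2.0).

E90XX → F_EXX = 90 ksi.
t_e = 0.707 × 0.1875 = 0.1326 in; A_we = 0.1326 × 10 = 1.326 in².
Directional factor: 1.0 + 0.5 sin^1.5(90°) = 1.5.
F_nw = 0.6 × 90 × 1.5 = 81 ksi.
R_n/Ω = (81 × 1.326) / 2.0 = 53.69 kips.

R_n/Ω ≈ 53.7 kips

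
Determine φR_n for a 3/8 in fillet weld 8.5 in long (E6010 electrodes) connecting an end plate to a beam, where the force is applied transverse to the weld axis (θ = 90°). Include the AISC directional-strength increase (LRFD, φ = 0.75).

E60XX → F_EXX = 60 ksi.
t_e = 0.707 × 0.375 = 0.2651 in; A_we = 0.2651 × 8.5 = 2.254 in².
Directional factor: 1.0 + 0.5 sin^1.5(90°) = 1.5.
F_nw = 0.6 × 60 × 1.5 = 54 ksi.
φR_n = 0.75 × 54 × 2.254 = 91.27 kips.

φR_n ≈ 91.3 kips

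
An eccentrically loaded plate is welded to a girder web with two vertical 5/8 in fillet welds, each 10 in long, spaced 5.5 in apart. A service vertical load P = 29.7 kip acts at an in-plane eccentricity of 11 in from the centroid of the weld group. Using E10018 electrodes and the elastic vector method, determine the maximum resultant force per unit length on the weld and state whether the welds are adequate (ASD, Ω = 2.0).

E100XX → F_EXX = 100 ksi.
Total weld length L_w = 20 in. Treat welds as unit-width lines.
Polar moment about centroid: J = 2[d³/12 + d(b/2)²] = 2[10³/12 + 10×2.75²] = 317.9 in³.
Direct shear f_v = P/L_w = 29.7 / 20 = 1.485 kip/in (vertical).
Torsion M = P·e = 29.7 × 11 = 326.7 kip·in.
Critical point at (x, y) = (2.75, 5) from centroid. f_tx = M·y/J = 5.138 kip/in; f_ty = M·x/J = 2.826 kip/in.
Resultant f_max = √[f_tx² + (f_v + f_ty)²] = √[5.138² + (1.485 + 2.826)²] = 6.707 kip/in.
Capacity per unit length: r_n/Ω = (1/2.0) × 0.6 × 100 × (0.707 × 0.625) = 13.26 kip/in.
6.707 ≤ 13.26 → adequate.

f_max ≈ 6.71 kip/in; adequate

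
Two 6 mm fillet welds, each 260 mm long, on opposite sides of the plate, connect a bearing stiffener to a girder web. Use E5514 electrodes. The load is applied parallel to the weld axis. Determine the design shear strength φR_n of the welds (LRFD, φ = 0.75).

E55XX → F_EXX = 550 MPa.
Effective throat t_e = 0.707 × 6 = 4.242 mm.
Total length L = 520 mm; A_we = 4.242 × 520 = 2206 mm².
F_nw = 0.6 F_EXX = 0.6 × 550 = 330 MPa.
φR_n = 0.75 × 330 × 2206 × 10⁻³ = 545.9 kN.

φR_n ≈ 546 kN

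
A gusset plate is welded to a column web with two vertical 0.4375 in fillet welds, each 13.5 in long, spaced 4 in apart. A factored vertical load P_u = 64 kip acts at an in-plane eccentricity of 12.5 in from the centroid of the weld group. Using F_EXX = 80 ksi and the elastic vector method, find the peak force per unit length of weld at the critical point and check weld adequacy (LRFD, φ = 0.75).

f_max ≈ 11.8 kip/in; NOT adequate

Total weld length L_w = 27 in. Treat welds as unit-width lines.
Polar moment about centroid: J = 2[d³/12 + d(b/2)²] = 2[13.5³/12 + 13.5×2²] = 518.1 in³.
Direct shear f_v = P/L_w = 64 / 27 = 2.37 kip/in (vertical).
Torsion M = P·e = 64 × 12.5 = 800 kip·in.
Critical point at (x, y) = (2, 6.75) from centroid. f_tx = M·y/J = 10.42 kip/in; f_ty = M·x/J = 3.088 kip/in.
Resultant f_max = √[f_tx² + (f_v + f_ty)²] = √[10.42² + (2.37 + 3.088)²] = 11.77 kip/in.
Capacity per unit length: φr_n = 0.75 × 0.6 × 80 × (0.707 × 0.4375) = 11.14 kip/in.
11.77 > 11.14 → NOT adequate.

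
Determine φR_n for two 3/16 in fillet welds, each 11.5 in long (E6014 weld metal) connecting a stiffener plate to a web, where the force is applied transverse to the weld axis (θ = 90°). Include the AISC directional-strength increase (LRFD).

φR_n ≈ 123 kip

E60XX → F_EXX = 60 ksi.
t_e = 0.707 × 0.1875 = 0.1326 in; A_we = 0.1326 × 23 = 3.049 in².
Directional factor: 1.0 + 0.5 sin^1.5(90°) = 1.5.
F_nw = 0.6 × 60 × 1.5 = 54 ksi.
φR_n = 0.75 × 54 × 3.049 = 123.5 kip.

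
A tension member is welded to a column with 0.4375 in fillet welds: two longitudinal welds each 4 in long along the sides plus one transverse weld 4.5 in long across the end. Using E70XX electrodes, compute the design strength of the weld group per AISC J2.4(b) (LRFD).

φR_n ≈ 132 kip

E70XX → F_EXX = 70 ksi.
t_e = 0.707 × 0.4375 = 0.3093 in.
R_nwl = 0.6 × 70 × 0.3093 × 8 = 103.9 kip (longitudinal, 2 welds).
R_nwt = 0.6 × 70 × 0.3093 × 4.5 = 58.46 kip (transverse, base value).
(i) R_nwl + R_nwt = 162.4 kip; (ii) 0.85 R_nwl + 1.5 R_nwt = 176 kip.
R_n = max = 176 kip [governs: (ii)]; φR_n = 132 kip.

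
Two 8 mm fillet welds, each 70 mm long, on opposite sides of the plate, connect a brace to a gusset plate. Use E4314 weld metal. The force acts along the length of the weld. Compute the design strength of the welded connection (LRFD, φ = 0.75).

φR_n ≈ 153 kN

E43XX → F_EXX = 430 MPa.
Effective throat t_e = 0.707 × 8 = 5.656 mm.
Total length L = 140 mm; A_we = 5.656 × 140 = 791.8 mm².
F_nw = 0.6 F_EXX = 0.6 × 430 = 258 MPa.
φR_n = 0.75 × 258 × 791.8 × 10⁻³ = 153.2 kN.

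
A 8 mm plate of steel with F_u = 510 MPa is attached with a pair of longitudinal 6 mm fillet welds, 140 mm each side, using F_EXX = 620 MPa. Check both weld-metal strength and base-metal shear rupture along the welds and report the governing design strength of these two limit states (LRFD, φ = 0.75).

t_e = 0.707 × 6 = 4.242 mm; L = 280 mm.
Weld metal: φR_n = 0.75 × 0.6 × 620 × 4.242 × 280 × 10⁻³ = 331.4 kN.
Base metal (shear rupture): φR_n = 0.75 × 0.6 × 510 × 8 × 280 × 10⁻³ = 514.1 kN.
Governing: weld metal.

φR_n ≈ 331 kN (weld metal governs)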